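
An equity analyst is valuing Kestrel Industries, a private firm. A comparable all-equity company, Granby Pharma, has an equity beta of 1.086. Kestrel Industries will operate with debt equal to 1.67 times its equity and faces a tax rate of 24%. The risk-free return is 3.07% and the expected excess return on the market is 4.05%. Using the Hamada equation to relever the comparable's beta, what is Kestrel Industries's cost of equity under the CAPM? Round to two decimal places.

13.05%

β_L = β_U × [1 + (1 − t)(D/E)] = 1.086 × [1 + (1 − 0.24) × 1.67]
    = 1.086 × [1 + 0.76 × 1.67] = 1.086 × 2.2692 = 2.4644
E(R) = R_f + β_L × MRP = 3.07% + 2.4644 × 4.05% = 13.05%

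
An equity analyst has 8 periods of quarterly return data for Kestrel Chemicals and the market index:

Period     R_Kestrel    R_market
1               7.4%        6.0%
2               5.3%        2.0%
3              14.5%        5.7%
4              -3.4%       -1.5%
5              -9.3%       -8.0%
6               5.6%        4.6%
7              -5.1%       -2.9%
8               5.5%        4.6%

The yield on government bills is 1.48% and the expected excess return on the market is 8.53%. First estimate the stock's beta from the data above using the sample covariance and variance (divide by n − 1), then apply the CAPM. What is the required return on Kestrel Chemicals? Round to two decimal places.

Mean R_i = (7.4 + 5.3 + 14.5 − 3.4 − 9.3 + 5.6 − 5.1 + 5.5) / 8 = 2.5625%
Mean R_m = (6.0 + 2.0 + 5.7 − 1.5 − 8.0 + 4.6 − 2.9 + 4.6) / 8 = 1.3125%
Σ(R_i − R̄_i)(R_m − R̄_m) = 256.0938  ⇒  Cov = 256.0938 / 7 = 36.5848
Σ(R_m − R̄_m)² = 175.6888  ⇒  Var(R_m) = 175.6888 / 7 = 25.0984
β = Cov / Var(R_m) = 36.5848 / 25.0984 = 1.4577
E(R) = R_f + β × MRP = 1.48% + 1.4577 × 8.53% = 13.91%

13.91%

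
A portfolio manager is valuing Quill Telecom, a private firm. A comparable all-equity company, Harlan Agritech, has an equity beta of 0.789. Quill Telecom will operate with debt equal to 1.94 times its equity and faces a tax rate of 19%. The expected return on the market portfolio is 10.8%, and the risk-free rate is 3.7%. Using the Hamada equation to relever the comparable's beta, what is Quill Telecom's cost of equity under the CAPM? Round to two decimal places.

β_L = β_U × [1 + (1 − t)(D/E)] = 0.789 × [1 + (1 − 0.19) × 1.94]
    = 0.789 × [1 + 0.81 × 1.94] = 0.789 × 2.5714 = 2.0288
MRP = 10.8% − 3.7% = 7.10%
E(R) = R_f + β_L × MRP = 3.7% + 2.0288 × 7.1% = 18.10%

18.10%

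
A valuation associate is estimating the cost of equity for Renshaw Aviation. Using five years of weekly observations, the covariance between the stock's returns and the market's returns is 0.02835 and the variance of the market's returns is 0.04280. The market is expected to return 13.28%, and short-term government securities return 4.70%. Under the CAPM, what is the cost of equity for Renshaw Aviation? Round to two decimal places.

β = Cov(R_i, R_m) / Var(R_m) = 0.02835 / 0.04280 = 0.6624
MRP = 13.28% − 4.70% = 8.58%
E(R) = R_f + β × MRP = 4.70% + 0.6624 × 8.58% = 10.38%

10.38%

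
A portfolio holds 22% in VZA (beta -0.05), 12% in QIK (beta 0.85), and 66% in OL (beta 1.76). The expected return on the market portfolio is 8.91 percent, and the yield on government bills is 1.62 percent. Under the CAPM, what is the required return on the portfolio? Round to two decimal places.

10.75%

β_P = Σ w_i β_i = 0.22×-0.05 + 0.12×0.85 + 0.66×1.76 = 1.2526
MRP = 8.91% − 1.62% = 7.29%
E(R_P) = R_f + β_P × MRP = 1.62% + 1.2526 × 7.29% = 10.75%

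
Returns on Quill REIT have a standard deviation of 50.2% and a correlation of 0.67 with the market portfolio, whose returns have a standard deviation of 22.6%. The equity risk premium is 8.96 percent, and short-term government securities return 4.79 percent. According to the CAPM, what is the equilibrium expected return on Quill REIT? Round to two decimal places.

18.12%

β = ρ × σ_i / σ_m = 0.67 × 50.2% / 22.6% = 1.4882
E(R) = 4.79% + 1.4882 × 8.96% = 18.12%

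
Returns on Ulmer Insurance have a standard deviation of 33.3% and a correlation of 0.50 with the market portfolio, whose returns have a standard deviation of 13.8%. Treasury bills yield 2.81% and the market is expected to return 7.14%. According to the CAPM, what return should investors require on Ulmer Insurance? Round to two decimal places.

β = ρ × σ_i / σ_m = 0.50 × 33.3% / 13.8% = 1.2065
MRP = 7.14% − 2.81% = 4.33%
E(R) = 2.81% + 1.2065 × 4.33% = 8.03%

8.03%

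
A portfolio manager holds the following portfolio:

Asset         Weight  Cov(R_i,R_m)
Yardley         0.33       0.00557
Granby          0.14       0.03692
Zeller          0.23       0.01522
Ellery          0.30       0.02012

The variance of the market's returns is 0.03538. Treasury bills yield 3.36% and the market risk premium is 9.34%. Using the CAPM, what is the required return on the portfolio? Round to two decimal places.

7.73%

β_Yardley = 0.00557 / 0.03538 = 0.1574
β_Granby = 0.03692 / 0.03538 = 1.0435
β_Zeller = 0.01522 / 0.03538 = 0.4302
β_Ellery = 0.02012 / 0.03538 = 0.5687
β_P = Σ w_i β_i = 0.33×0.1574 + 0.14×1.0435 + 0.23×0.4302 + 0.30×0.5687 = 0.4676
E(R_P) = R_f + β_P × MRP = 3.36% + 0.4676 × 9.34% = 7.73%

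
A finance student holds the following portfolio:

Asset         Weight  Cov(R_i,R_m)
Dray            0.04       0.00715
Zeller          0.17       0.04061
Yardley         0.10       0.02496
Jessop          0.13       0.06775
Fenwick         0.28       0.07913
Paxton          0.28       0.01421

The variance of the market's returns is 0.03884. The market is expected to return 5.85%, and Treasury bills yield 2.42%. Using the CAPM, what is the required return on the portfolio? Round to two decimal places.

β_Dray = 0.00715 / 0.03884 = 0.1841
β_Zeller = 0.04061 / 0.03884 = 1.0456
β_Yardley = 0.02496 / 0.03884 = 0.6426
β_Jessop = 0.06775 / 0.03884 = 1.7443
β_Fenwick = 0.07913 / 0.03884 = 2.0373
β_Paxton = 0.01421 / 0.03884 = 0.3659
β_P = Σ w_i β_i = 0.04×0.1841 + 0.17×1.0456 + 0.10×0.6426 + 0.13×1.7443 + 0.28×2.0373 + 0.28×0.3659 = 1.1490
MRP = 5.85% − 2.42% = 3.43%
E(R_P) = R_f + β_P × MRP = 2.42% + 1.1490 × 3.43% = 6.36%

6.36%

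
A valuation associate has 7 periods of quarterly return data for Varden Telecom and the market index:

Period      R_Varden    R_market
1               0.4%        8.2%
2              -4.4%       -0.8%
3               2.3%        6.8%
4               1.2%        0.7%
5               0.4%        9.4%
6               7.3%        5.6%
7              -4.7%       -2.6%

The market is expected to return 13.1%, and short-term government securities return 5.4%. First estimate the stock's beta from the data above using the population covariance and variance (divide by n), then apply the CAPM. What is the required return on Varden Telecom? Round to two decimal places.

Mean R_i = (0.4 − 4.4 + 2.3 + 1.2 + 0.4 + 7.3 − 4.7) / 7 = 0.3571%
Mean R_m = (8.2 − 0.8 + 6.8 + 0.7 + 9.4 + 5.6 − 2.6) / 7 = 3.9000%
Σ(R_i − R̄_i)(R_m − R̄_m) = 70.3900  ⇒  Cov = 70.3900 / 7 = 10.0557
Σ(R_m − R̄_m)² = 134.6200  ⇒  Var(R_m) = 134.6200 / 7 = 19.2314
β = Cov / Var(R_m) = 10.0557 / 19.2314 = 0.5229
MRP = 13.1% − 5.4% = 7.70%
E(R) = R_f + β × MRP = 5.4% + 0.5229 × 7.7% = 9.43%

9.43%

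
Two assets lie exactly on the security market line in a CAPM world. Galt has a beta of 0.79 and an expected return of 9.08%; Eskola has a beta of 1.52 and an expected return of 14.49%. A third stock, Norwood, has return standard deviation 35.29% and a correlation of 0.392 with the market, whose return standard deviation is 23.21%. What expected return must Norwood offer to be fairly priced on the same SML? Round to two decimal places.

7.64%

MRP = (14.49% − 9.08%) / (1.52 − 0.79) = 7.4110%
R_f = 9.08% − 0.79 × 7.4110% = 3.2253%
β_Norwood = ρ·σ_i/σ_m = 0.392 × 35.29 / 23.21 = 0.5960
E(R_Norwood) = R_f + β × MRP = 3.2253% + 0.5960 × 7.4110% = 7.64%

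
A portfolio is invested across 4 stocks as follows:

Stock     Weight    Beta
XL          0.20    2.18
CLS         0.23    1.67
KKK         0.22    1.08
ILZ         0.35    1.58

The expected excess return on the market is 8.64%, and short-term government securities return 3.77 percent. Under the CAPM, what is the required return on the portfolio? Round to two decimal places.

17.69%

β_P = Σ w_i β_i = 0.20×2.18 + 0.23×1.67 + 0.22×1.08 + 0.35×1.58 = 1.6107
E(R_P) = R_f + β_P × MRP = 3.77% + 1.6107 × 8.64% = 17.69%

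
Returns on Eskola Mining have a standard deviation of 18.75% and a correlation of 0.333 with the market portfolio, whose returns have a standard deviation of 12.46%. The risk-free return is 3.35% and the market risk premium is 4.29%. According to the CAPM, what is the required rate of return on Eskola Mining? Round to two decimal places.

β = ρ × σ_i / σ_m = 0.333 × 18.75% / 12.46% = 0.5011
E(R) = 3.35% + 0.5011 × 4.29% = 5.50%

5.50%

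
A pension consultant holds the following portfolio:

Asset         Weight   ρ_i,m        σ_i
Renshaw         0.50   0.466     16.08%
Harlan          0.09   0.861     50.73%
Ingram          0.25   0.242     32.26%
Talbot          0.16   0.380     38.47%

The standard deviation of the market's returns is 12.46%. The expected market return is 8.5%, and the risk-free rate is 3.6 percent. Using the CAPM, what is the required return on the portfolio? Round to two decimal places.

8.31%

β_Renshaw = 0.466 × 16.08% / 12.46% = 0.6014
β_Harlan = 0.861 × 50.73% / 12.46% = 3.5055
β_Ingram = 0.242 × 32.26% / 12.46% = 0.6266
β_Talbot = 0.380 × 38.47% / 12.46% = 1.1732
β_P = Σ w_i β_i = 0.50×0.6014 + 0.09×3.5055 + 0.25×0.6266 + 0.16×1.1732 = 0.9606
MRP = 8.5% − 3.6% = 4.90%
E(R_P) = R_f + β_P × MRP = 3.6% + 0.9606 × 4.9% = 8.31%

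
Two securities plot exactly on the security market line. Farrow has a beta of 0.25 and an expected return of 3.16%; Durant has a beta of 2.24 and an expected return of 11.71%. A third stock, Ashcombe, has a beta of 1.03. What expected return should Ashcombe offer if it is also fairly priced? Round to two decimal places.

6.51%

MRP (SML slope) = (11.71% − 3.16%) / (2.24 − 0.25) = 8.55% / 1.99 = 4.2965%
R_f (intercept) = 3.16% − 0.25 × 4.2965% = 2.0859%
E(R_Ashcombe) = R_f + β × MRP = 2.0859% + 1.03 × 4.2965% = 6.51%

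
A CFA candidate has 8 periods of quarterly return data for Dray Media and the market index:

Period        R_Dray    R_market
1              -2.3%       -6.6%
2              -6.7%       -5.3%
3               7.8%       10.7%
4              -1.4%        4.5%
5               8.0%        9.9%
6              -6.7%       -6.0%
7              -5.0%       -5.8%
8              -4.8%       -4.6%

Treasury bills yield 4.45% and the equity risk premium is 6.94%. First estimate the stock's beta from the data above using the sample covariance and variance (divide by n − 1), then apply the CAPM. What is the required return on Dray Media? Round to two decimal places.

9.63%

Mean R_i = (-2.3 − 6.7 + 7.8 − 1.4 + 8.0 − 6.7 − 5.0 − 4.8) / 8 = -1.3875%
Mean R_m = (-6.6 − 5.3 + 10.7 + 4.5 + 9.9 − 6.0 − 5.8 − 4.6) / 8 = -0.4000%
Σ(R_i − R̄_i)(R_m − R̄_m) = 293.8900  ⇒  Cov = 293.8900 / 7 = 41.9843
Σ(R_m − R̄_m)² = 393.9200  ⇒  Var(R_m) = 393.9200 / 7 = 56.2743
β = Cov / Var(R_m) = 41.9843 / 56.2743 = 0.7461
E(R) = R_f + β × MRP = 4.45% + 0.7461 × 6.94% = 9.63%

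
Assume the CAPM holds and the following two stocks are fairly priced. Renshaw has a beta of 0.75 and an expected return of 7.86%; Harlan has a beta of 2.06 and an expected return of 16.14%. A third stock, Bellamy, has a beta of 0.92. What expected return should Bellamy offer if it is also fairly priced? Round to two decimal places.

8.93%

MRP (SML slope) = (16.14% − 7.86%) / (2.06 − 0.75) = 8.28% / 1.31 = 6.3206%
R_f (intercept) = 7.86% − 0.75 × 6.3206% = 3.1196%
E(R_Bellamy) = R_f + β × MRP = 3.1196% + 0.92 × 6.3206% = 8.93%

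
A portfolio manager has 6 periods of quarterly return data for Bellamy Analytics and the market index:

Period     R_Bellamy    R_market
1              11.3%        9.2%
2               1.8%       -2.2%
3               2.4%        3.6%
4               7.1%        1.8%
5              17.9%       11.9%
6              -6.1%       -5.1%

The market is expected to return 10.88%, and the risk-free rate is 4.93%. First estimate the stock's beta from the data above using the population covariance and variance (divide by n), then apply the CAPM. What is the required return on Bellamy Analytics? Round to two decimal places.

Mean R_i = (11.3 + 1.8 + 2.4 + 7.1 + 17.9 − 6.1) / 6 = 5.7333%
Mean R_m = (9.2 − 2.2 + 3.6 + 1.8 + 11.9 − 5.1) / 6 = 3.2000%
Σ(R_i − R̄_i)(R_m − R̄_m) = 255.4600  ⇒  Cov = 255.4600 / 6 = 42.5767
Σ(R_m − R̄_m)² = 211.8600  ⇒  Var(R_m) = 211.8600 / 6 = 35.3100
β = Cov / Var(R_m) = 42.5767 / 35.3100 = 1.2058
MRP = 10.88% − 4.93% = 5.95%
E(R) = R_f + β × MRP = 4.93% + 1.2058 × 5.95% = 12.10%

12.10%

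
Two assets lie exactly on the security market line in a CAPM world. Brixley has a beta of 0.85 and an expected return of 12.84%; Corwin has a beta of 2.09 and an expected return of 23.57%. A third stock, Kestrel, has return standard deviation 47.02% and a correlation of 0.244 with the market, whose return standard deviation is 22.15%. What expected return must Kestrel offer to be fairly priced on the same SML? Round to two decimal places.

9.97%

MRP = (23.57% − 12.84%) / (2.09 − 0.85) = 8.6532%
R_f = 12.84% − 0.85 × 8.6532% = 5.4848%
β_Kestrel = ρ·σ_i/σ_m = 0.244 × 47.02 / 22.15 = 0.5180
E(R_Kestrel) = R_f + β × MRP = 5.4848% + 0.5180 × 8.6532% = 9.97%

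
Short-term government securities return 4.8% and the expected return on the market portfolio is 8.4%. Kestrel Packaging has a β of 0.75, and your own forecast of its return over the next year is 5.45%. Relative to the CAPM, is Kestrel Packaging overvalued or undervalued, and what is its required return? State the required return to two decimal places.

Overvalued; required return 7.50%

MRP = 8.4% − 4.8% = 3.60%
Required return = R_f + β·MRP = 4.8% + 0.75 × 3.6% = 7.50%
Forecast 5.45% < required 7.50% → the stock plots below the SML → overvalued.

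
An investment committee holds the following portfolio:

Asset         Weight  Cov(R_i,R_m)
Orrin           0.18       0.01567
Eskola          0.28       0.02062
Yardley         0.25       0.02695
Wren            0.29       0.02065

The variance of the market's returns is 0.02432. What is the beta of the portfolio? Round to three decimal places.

β_Orrin = 0.01567 / 0.02432 = 0.6443
β_Eskola = 0.02062 / 0.02432 = 0.8479
β_Yardley = 0.02695 / 0.02432 = 1.1081
β_Wren = 0.02065 / 0.02432 = 0.8491
β_P = Σ w_i β_i = 0.18×0.6443 + 0.28×0.8479 + 0.25×1.1081 + 0.29×0.8491 = 0.8767

0.877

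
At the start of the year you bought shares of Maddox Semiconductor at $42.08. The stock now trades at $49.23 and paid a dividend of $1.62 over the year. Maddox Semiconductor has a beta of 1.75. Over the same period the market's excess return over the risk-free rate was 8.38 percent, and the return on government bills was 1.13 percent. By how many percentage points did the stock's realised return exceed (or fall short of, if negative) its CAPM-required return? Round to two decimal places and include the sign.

+5.05%

Realised HPR = (P1 + D1 − P0) / P0 = (49.23 + 1.62 − 42.08) / 42.08 = 8.77 / 42.08 = 20.8413%
CAPM required = R_f + β·MRP = 1.13% + 1.75 × 8.38% = 15.7950%
α = realised − required = 20.8413% − 15.7950% = +5.05%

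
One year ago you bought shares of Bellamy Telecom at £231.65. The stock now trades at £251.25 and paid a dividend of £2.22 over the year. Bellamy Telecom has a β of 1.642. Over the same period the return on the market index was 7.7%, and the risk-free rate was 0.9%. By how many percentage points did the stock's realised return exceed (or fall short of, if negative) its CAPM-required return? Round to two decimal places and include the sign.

Realised HPR = (P1 + D1 − P0) / P0 = (251.25 + 2.22 − 231.65) / 231.65 = 21.82 / 231.65 = 9.4194%
MRP = 7.7% − 0.9% = 6.80%
CAPM required = R_f + β·MRP = 0.9% + 1.642 × 6.8% = 12.0656%
α = realised − required = 9.4194% − 12.0656% = -2.65%

-2.65%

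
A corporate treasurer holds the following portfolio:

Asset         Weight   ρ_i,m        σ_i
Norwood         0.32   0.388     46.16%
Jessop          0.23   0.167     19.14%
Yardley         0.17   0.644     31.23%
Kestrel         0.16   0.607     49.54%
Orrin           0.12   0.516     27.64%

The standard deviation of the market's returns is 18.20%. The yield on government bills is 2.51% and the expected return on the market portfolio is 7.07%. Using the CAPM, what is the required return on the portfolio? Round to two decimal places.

β_Norwood = 0.388 × 46.16% / 18.20% = 0.9841
β_Jessop = 0.167 × 19.14% / 18.20% = 0.1756
β_Yardley = 0.644 × 31.23% / 18.20% = 1.1051
β_Kestrel = 0.607 × 49.54% / 18.20% = 1.6522
β_Orrin = 0.516 × 27.64% / 18.20% = 0.7836
β_P = Σ w_i β_i = 0.32×0.9841 + 0.23×0.1756 + 0.17×1.1051 + 0.16×1.6522 + 0.12×0.7836 = 0.9016
MRP = 7.07% − 2.51% = 4.56%
E(R_P) = R_f + β_P × MRP = 2.51% + 0.9016 × 4.56% = 6.62%

6.62%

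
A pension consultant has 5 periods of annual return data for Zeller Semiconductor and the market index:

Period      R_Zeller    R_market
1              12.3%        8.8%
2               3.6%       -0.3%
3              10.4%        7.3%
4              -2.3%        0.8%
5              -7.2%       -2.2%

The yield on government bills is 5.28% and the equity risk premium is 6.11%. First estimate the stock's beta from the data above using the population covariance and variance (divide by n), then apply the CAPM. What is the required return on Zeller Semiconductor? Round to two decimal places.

14.86%

Mean R_i = (12.3 + 3.6 + 10.4 − 2.3 − 7.2) / 5 = 3.3600%
Mean R_m = (8.8 − 0.3 + 7.3 + 0.8 − 2.2) / 5 = 2.8800%
Σ(R_i − R̄_i)(R_m − R̄_m) = 148.6960  ⇒  Cov = 148.6960 / 5 = 29.7392
Σ(R_m − R̄_m)² = 94.8280  ⇒  Var(R_m) = 94.8280 / 5 = 18.9656
β = Cov / Var(R_m) = 29.7392 / 18.9656 = 1.5681
E(R) = R_f + β × MRP = 5.28% + 1.5681 × 6.11% = 14.86%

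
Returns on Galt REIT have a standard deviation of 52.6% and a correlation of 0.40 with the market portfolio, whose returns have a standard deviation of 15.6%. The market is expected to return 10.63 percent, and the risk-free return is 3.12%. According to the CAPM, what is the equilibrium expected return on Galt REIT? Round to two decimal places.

13.25%

β = ρ × σ_i / σ_m = 0.40 × 52.6% / 15.6% = 1.3487
MRP = 10.63% − 3.12% = 7.51%
E(R) = 3.12% + 1.3487 × 7.51% = 13.25%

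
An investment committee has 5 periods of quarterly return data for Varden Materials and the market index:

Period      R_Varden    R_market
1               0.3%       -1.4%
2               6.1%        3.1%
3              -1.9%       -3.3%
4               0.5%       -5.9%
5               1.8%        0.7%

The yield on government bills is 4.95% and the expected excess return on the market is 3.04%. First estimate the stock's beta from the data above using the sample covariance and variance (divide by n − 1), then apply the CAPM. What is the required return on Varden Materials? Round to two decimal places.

Mean R_i = (0.3 + 6.1 − 1.9 + 0.5 + 1.8) / 5 = 1.3600%
Mean R_m = (-1.4 + 3.1 − 3.3 − 5.9 + 0.7) / 5 = -1.3600%
Σ(R_i − R̄_i)(R_m − R̄_m) = 32.3180  ⇒  Cov = 32.3180 / 4 = 8.0795
Σ(R_m − R̄_m)² = 48.5120  ⇒  Var(R_m) = 48.5120 / 4 = 12.1280
β = Cov / Var(R_m) = 8.0795 / 12.1280 = 0.6662
E(R) = R_f + β × MRP = 4.95% + 0.6662 × 3.04% = 6.98%

6.98%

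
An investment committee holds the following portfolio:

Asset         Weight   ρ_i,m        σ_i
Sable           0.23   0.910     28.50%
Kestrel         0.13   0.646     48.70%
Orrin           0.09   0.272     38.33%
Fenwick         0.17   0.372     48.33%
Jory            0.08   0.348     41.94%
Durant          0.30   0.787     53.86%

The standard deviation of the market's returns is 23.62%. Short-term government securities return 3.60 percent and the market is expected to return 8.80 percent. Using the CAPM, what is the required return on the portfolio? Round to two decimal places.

β_Sable = 0.910 × 28.50% / 23.62% = 1.0980
β_Kestrel = 0.646 × 48.70% / 23.62% = 1.3319
β_Orrin = 0.272 × 38.33% / 23.62% = 0.4414
β_Fenwick = 0.372 × 48.33% / 23.62% = 0.7612
β_Jory = 0.348 × 41.94% / 23.62% = 0.6179
β_Durant = 0.787 × 53.86% / 23.62% = 1.7946
β_P = Σ w_i β_i = 0.23×1.0980 + 0.13×1.3319 + 0.09×0.4414 + 0.17×0.7612 + 0.08×0.6179 + 0.30×1.7946 = 1.1826
MRP = 8.80% − 3.60% = 5.20%
E(R_P) = R_f + β_P × MRP = 3.60% + 1.1826 × 5.20% = 9.75%

9.75%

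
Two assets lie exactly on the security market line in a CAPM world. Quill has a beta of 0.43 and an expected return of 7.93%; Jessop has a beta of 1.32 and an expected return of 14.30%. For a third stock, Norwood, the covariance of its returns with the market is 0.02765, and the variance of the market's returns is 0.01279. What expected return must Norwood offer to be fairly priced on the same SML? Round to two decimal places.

20.33%

MRP = (14.30% − 7.93%) / (1.32 − 0.43) = 7.1573%
R_f = 7.93% − 0.43 × 7.1573% = 4.8524%
β_Norwood = Cov / Var(R_m) = 0.02765 / 0.01279 = 2.1618
E(R_Norwood) = R_f + β × MRP = 4.8524% + 2.1618 × 7.1573% = 20.33%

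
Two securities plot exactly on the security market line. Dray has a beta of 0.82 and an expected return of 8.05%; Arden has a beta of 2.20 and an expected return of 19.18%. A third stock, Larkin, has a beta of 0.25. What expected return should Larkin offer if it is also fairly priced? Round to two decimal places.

3.45%

MRP (SML slope) = (19.18% − 8.05%) / (2.20 − 0.82) = 11.13% / 1.38 = 8.0652%
R_f (intercept) = 8.05% − 0.82 × 8.0652% = 1.4365%
E(R_Larkin) = R_f + β × MRP = 1.4365% + 0.25 × 8.0652% = 3.45%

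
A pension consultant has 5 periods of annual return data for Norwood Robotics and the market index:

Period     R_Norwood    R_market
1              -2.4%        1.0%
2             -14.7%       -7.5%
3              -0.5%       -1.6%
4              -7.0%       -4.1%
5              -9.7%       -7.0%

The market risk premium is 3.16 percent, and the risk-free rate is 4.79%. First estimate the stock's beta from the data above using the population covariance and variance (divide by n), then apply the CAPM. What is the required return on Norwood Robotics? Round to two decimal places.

9.27%

Mean R_i = (-2.4 − 14.7 − 0.5 − 7.0 − 9.7) / 5 = -6.8600%
Mean R_m = (1.0 − 7.5 − 1.6 − 4.1 − 7.0) / 5 = -3.8400%
Σ(R_i − R̄_i)(R_m − R̄_m) = 73.5380  ⇒  Cov = 73.5380 / 5 = 14.7076
Σ(R_m − R̄_m)² = 51.8920  ⇒  Var(R_m) = 51.8920 / 5 = 10.3784
β = Cov / Var(R_m) = 14.7076 / 10.3784 = 1.4171
E(R) = R_f + β × MRP = 4.79% + 1.4171 × 3.16% = 9.27%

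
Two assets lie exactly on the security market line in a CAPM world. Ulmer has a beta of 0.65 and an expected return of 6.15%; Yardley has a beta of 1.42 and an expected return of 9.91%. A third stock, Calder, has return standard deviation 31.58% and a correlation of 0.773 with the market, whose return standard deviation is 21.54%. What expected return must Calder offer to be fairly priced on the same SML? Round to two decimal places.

8.51%

MRP = (9.91% − 6.15%) / (1.42 − 0.65) = 4.8831%
R_f = 6.15% − 0.65 × 4.8831% = 2.9760%
β_Calder = ρ·σ_i/σ_m = 0.773 × 31.58 / 21.54 = 1.1333
E(R_Calder) = R_f + β × MRP = 2.9760% + 1.1333 × 4.8831% = 8.51%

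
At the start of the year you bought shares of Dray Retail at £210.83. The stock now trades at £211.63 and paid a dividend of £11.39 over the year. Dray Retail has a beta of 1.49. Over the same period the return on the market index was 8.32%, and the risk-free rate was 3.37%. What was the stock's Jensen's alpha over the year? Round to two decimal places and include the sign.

-4.96%

Realised HPR = (P1 + D1 − P0) / P0 = (211.63 + 11.39 − 210.83) / 210.83 = 12.19 / 210.83 = 5.7819%
MRP = 8.32% − 3.37% = 4.95%
CAPM required = R_f + β·MRP = 3.37% + 1.49 × 4.95% = 10.7455%
α = realised − required = 5.7819% − 10.7455% = -4.96%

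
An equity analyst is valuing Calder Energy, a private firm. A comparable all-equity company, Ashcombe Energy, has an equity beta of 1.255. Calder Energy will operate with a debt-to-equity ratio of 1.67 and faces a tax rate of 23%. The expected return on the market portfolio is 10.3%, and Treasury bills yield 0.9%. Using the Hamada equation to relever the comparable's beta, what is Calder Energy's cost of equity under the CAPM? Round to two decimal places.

27.87%

β_L = β_U × [1 + (1 − t)(D/E)] = 1.255 × [1 + (1 − 0.23) × 1.67]
    = 1.255 × [1 + 0.77 × 1.67] = 1.255 × 2.2859 = 2.8688
MRP = 10.3% − 0.9% = 9.40%
E(R) = R_f + β_L × MRP = 0.9% + 2.8688 × 9.4% = 27.87%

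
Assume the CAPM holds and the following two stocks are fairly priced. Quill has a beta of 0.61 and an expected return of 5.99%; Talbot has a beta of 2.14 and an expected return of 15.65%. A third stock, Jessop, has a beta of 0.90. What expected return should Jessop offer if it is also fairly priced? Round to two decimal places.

MRP (SML slope) = (15.65% − 5.99%) / (2.14 − 0.61) = 9.66% / 1.53 = 6.3137%
R_f (intercept) = 5.99% − 0.61 × 6.3137% = 2.1386%
E(R_Jessop) = R_f + β × MRP = 2.1386% + 0.90 × 6.3137% = 7.82%

7.82%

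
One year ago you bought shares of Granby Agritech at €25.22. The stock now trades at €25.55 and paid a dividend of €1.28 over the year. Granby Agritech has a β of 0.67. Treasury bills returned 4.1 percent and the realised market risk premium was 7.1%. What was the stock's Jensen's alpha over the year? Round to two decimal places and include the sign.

Realised HPR = (P1 + D1 − P0) / P0 = (25.55 + 1.28 − 25.22) / 25.22 = 1.61 / 25.22 = 6.3838%
CAPM required = R_f + β·MRP = 4.1% + 0.67 × 7.1% = 8.8570%
α = realised − required = 6.3838% − 8.8570% = -2.47%

-2.47%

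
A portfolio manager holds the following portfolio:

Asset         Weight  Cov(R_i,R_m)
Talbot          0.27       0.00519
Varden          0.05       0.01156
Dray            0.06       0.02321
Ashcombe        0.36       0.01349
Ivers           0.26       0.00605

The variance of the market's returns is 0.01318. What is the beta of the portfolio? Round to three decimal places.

0.744

β_Talbot = 0.00519 / 0.01318 = 0.3938
β_Varden = 0.01156 / 0.01318 = 0.8771
β_Dray = 0.02321 / 0.01318 = 1.7610
β_Ashcombe = 0.01349 / 0.01318 = 1.0235
β_Ivers = 0.00605 / 0.01318 = 0.4590
β_P = Σ w_i β_i = 0.27×0.3938 + 0.05×0.8771 + 0.06×1.7610 + 0.36×1.0235 + 0.26×0.4590 = 0.7436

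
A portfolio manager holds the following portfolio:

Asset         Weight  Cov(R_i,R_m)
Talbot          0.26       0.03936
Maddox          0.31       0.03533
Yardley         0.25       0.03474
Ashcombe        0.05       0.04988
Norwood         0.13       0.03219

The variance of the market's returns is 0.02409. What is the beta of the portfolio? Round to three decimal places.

β_Talbot = 0.03936 / 0.02409 = 1.6339
β_Maddox = 0.03533 / 0.02409 = 1.4666
β_Yardley = 0.03474 / 0.02409 = 1.4421
β_Ashcombe = 0.04988 / 0.02409 = 2.0706
β_Norwood = 0.03219 / 0.02409 = 1.3362
β_P = Σ w_i β_i = 0.26×1.6339 + 0.31×1.4666 + 0.25×1.4421 + 0.05×2.0706 + 0.13×1.3362 = 1.5172

1.517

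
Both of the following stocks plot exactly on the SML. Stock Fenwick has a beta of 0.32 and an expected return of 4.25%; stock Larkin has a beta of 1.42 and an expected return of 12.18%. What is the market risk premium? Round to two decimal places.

7.21%

Both satisfy E(R) = R_f + β·MRP, so the slope of the SML is
MRP = (12.18% − 4.25%) / (1.42 − 0.32) = 7.93% / 1.10 = 7.2091%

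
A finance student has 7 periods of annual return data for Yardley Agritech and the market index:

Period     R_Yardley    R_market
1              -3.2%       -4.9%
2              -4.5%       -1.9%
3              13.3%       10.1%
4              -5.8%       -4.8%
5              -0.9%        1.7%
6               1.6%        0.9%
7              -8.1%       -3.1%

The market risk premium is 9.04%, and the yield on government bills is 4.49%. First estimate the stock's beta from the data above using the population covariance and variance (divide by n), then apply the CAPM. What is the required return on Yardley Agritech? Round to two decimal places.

Mean R_i = (-3.2 − 4.5 + 13.3 − 5.8 − 0.9 + 1.6 − 8.1) / 7 = -1.0857%
Mean R_m = (-4.9 − 1.9 + 10.1 − 4.8 + 1.7 + 0.9 − 3.1) / 7 = -0.2857%
Σ(R_i − R̄_i)(R_m − R̄_m) = 209.2486  ⇒  Cov = 209.2486 / 7 = 29.8927
Σ(R_m − R̄_m)² = 165.4086  ⇒  Var(R_m) = 165.4086 / 7 = 23.6298
β = Cov / Var(R_m) = 29.8927 / 23.6298 = 1.2650
E(R) = R_f + β × MRP = 4.49% + 1.2650 × 9.04% = 15.93%

15.93%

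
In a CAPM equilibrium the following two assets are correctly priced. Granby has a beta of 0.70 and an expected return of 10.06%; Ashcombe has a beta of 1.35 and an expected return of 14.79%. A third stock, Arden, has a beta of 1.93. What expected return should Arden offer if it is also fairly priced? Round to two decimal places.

MRP (SML slope) = (14.79% − 10.06%) / (1.35 − 0.70) = 4.73% / 0.65 = 7.2769%
R_f (intercept) = 10.06% − 0.70 × 7.2769% = 4.9662%
E(R_Arden) = R_f + β × MRP = 4.9662% + 1.93 × 7.2769% = 19.01%

19.01%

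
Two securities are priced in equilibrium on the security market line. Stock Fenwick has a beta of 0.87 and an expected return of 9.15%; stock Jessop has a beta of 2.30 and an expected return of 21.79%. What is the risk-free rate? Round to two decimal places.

Both satisfy E(R) = R_f + β·MRP, so the slope of the SML is
MRP = (21.79% − 9.15%) / (2.30 − 0.87) = 12.64% / 1.43 = 8.8392%
R_f = E(R_Fenwick) − β_Fenwick·MRP = 9.15% − 0.87 × 8.8392% = 1.4599%

1.46%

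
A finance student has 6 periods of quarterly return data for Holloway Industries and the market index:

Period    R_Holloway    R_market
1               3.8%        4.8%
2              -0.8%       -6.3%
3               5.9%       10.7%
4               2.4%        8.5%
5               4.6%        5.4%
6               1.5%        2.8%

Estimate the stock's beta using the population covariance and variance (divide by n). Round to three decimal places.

Mean R_i = (3.8 − 0.8 + 5.9 + 2.4 + 4.6 + 1.5) / 6 = 2.9000%
Mean R_m = (4.8 − 6.3 + 10.7 + 8.5 + 5.4 + 2.8) / 6 = 4.3167%
Σ(R_i − R̄_i)(R_m − R̄_m) = 60.7400  ⇒  Cov = 60.7400 / 6 = 10.1233
Σ(R_m − R̄_m)² = 174.6683  ⇒  Var(R_m) = 174.6683 / 6 = 29.1114
β = Cov / Var(R_m) = 10.1233 / 29.1114 = 0.3477

0.348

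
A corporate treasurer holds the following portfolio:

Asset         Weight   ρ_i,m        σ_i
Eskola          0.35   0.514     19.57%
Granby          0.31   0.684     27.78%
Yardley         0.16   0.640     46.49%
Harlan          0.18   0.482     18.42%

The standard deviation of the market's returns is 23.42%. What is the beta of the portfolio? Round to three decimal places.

β_Eskola = 0.514 × 19.57% / 23.42% = 0.4295
β_Granby = 0.684 × 27.78% / 23.42% = 0.8113
β_Yardley = 0.640 × 46.49% / 23.42% = 1.2704
β_Harlan = 0.482 × 18.42% / 23.42% = 0.3791
β_P = Σ w_i β_i = 0.35×0.4295 + 0.31×0.8113 + 0.16×1.2704 + 0.18×0.3791 = 0.6733

0.673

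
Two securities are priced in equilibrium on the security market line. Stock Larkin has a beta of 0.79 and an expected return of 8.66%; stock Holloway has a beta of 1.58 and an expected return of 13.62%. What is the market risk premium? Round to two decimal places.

6.28%

Both satisfy E(R) = R_f + β·MRP, so the slope of the SML is
MRP = (13.62% − 8.66%) / (1.58 − 0.79) = 4.96% / 0.79 = 6.2785%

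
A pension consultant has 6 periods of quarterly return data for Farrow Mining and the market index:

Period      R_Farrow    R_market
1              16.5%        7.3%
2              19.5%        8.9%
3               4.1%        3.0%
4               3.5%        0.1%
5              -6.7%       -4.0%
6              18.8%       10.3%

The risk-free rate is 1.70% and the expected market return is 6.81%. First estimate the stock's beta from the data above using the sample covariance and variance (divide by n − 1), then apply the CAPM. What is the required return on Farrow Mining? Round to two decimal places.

11.28%

Mean R_i = (16.5 + 19.5 + 4.1 + 3.5 − 6.7 + 18.8) / 6 = 9.2833%
Mean R_m = (7.3 + 8.9 + 3.0 + 0.1 − 4.0 + 10.3) / 6 = 4.2667%
Σ(R_i − R̄_i)(R_m − R̄_m) = 289.4367  ⇒  Cov = 289.4367 / 5 = 57.8873
Σ(R_m − R̄_m)² = 154.3733  ⇒  Var(R_m) = 154.3733 / 5 = 30.8747
β = Cov / Var(R_m) = 57.8873 / 30.8747 = 1.8749
MRP = 6.81% − 1.70% = 5.11%
E(R) = R_f + β × MRP = 1.70% + 1.8749 × 5.11% = 11.28%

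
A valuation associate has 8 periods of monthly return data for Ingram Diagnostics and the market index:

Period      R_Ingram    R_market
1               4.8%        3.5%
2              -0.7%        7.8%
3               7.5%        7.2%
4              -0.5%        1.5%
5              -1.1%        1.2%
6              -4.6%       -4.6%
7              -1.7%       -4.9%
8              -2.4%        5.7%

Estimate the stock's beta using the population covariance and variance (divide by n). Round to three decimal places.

0.453

Mean R_i = (4.8 − 0.7 + 7.5 − 0.5 − 1.1 − 4.6 − 1.7 − 2.4) / 8 = 0.1625%
Mean R_m = (3.5 + 7.8 + 7.2 + 1.5 + 1.2 − 4.6 − 4.9 + 5.7) / 8 = 2.1750%
Σ(R_i − R̄_i)(R_m − R̄_m) = 76.2525  ⇒  Cov = 76.2525 / 8 = 9.5316
Σ(R_m − R̄_m)² = 168.4350  ⇒  Var(R_m) = 168.4350 / 8 = 21.0544
β = Cov / Var(R_m) = 9.5316 / 21.0544 = 0.4527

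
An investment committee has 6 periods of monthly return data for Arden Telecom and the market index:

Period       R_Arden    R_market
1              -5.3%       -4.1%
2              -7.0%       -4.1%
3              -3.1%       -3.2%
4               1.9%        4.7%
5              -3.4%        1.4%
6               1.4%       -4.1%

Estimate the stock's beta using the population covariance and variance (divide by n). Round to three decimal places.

Mean R_i = (-5.3 − 7.0 − 3.1 + 1.9 − 3.4 + 1.4) / 6 = -2.5833%
Mean R_m = (-4.1 − 4.1 − 3.2 + 4.7 + 1.4 − 4.1) / 6 = -1.5667%
Σ(R_i − R̄_i)(R_m − R̄_m) = 34.4967  ⇒  Cov = 34.4967 / 6 = 5.7495
Σ(R_m − R̄_m)² = 69.9933  ⇒  Var(R_m) = 69.9933 / 6 = 11.6656
β = Cov / Var(R_m) = 5.7495 / 11.6656 = 0.4929

0.493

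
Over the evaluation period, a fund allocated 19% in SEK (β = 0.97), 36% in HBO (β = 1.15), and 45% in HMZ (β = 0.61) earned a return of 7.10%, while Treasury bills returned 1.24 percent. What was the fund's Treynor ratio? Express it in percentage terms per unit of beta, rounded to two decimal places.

6.71%

β_P = 0.19×0.97 + 0.36×1.15 + 0.45×0.61 = 0.8728
Treynor = (R_P − R_f) / β_P = (7.10% − 1.24%) / 0.8728 = 5.86% / 0.8728 = 6.71%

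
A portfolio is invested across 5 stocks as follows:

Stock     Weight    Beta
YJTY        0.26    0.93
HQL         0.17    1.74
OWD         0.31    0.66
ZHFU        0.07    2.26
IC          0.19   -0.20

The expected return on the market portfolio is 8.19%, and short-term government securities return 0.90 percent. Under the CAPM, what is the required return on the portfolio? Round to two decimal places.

7.19%

β_P = Σ w_i β_i = 0.26×0.93 + 0.17×1.74 + 0.31×0.66 + 0.07×2.26 + 0.19×-0.20 = 0.8624
MRP = 8.19% − 0.90% = 7.29%
E(R_P) = R_f + β_P × MRP = 0.90% + 0.8624 × 7.29% = 7.19%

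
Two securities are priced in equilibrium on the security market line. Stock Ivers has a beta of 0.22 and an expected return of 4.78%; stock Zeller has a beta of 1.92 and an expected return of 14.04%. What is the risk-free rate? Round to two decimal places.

Both satisfy E(R) = R_f + β·MRP, so the slope of the SML is
MRP = (14.04% − 4.78%) / (1.92 − 0.22) = 9.26% / 1.70 = 5.4471%
R_f = E(R_Ivers) − β_Ivers·MRP = 4.78% − 0.22 × 5.4471% = 3.5816%

3.58%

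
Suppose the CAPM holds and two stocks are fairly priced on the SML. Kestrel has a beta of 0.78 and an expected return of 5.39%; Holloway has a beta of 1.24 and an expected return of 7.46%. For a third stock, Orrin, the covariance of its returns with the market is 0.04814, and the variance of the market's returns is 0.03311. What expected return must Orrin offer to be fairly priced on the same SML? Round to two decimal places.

8.42%

MRP = (7.46% − 5.39%) / (1.24 − 0.78) = 4.5000%
R_f = 5.39% − 0.78 × 4.5000% = 1.8800%
β_Orrin = Cov / Var(R_m) = 0.04814 / 0.03311 = 1.4539
E(R_Orrin) = R_f + β × MRP = 1.8800% + 1.4539 × 4.5000% = 8.42%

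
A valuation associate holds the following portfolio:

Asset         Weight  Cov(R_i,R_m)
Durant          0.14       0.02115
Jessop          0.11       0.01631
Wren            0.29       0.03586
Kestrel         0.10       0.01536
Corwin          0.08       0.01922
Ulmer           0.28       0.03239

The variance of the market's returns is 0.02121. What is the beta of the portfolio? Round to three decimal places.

β_Durant = 0.02115 / 0.02121 = 0.9972
β_Jessop = 0.01631 / 0.02121 = 0.7690
β_Wren = 0.03586 / 0.02121 = 1.6907
β_Kestrel = 0.01536 / 0.02121 = 0.7242
β_Corwin = 0.01922 / 0.02121 = 0.9062
β_Ulmer = 0.03239 / 0.02121 = 1.5271
β_P = Σ w_i β_i = 0.14×0.9972 + 0.11×0.7690 + 0.29×1.6907 + 0.10×0.7242 + 0.08×0.9062 + 0.28×1.5271 = 1.2870

1.287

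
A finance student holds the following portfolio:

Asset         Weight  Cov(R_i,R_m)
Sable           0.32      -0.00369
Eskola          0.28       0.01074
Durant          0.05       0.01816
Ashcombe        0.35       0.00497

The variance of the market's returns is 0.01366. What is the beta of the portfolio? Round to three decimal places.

β_Sable = -0.00369 / 0.01366 = -0.2701
β_Eskola = 0.01074 / 0.01366 = 0.7862
β_Durant = 0.01816 / 0.01366 = 1.3294
β_Ashcombe = 0.00497 / 0.01366 = 0.3638
β_P = Σ w_i β_i = 0.32×-0.2701 + 0.28×0.7862 + 0.05×1.3294 + 0.35×0.3638 = 0.3275

0.328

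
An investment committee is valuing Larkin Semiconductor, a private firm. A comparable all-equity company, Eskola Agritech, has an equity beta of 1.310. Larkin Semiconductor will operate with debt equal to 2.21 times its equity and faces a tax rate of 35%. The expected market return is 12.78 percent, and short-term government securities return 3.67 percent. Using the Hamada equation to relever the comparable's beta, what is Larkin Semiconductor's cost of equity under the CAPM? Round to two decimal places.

β_L = β_U × [1 + (1 − t)(D/E)] = 1.310 × [1 + (1 − 0.35) × 2.21]
    = 1.310 × [1 + 0.65 × 2.21] = 1.310 × 2.4365 = 3.1918
MRP = 12.78% − 3.67% = 9.11%
E(R) = R_f + β_L × MRP = 3.67% + 3.1918 × 9.11% = 32.75%

32.75%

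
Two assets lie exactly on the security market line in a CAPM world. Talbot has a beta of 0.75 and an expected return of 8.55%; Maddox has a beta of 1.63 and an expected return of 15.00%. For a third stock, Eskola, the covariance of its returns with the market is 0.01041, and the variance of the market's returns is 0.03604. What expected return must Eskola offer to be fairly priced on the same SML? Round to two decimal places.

5.17%

MRP = (15.00% − 8.55%) / (1.63 − 0.75) = 7.3295%
R_f = 8.55% − 0.75 × 7.3295% = 3.0529%
β_Eskola = Cov / Var(R_m) = 0.01041 / 0.03604 = 0.2888
E(R_Eskola) = R_f + β × MRP = 3.0529% + 0.2888 × 7.3295% = 5.17%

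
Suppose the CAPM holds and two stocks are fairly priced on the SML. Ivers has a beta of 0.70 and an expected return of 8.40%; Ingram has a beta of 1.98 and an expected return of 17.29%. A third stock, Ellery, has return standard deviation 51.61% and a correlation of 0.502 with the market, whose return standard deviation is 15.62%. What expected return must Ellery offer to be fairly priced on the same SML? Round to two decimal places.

MRP = (17.29% − 8.40%) / (1.98 − 0.70) = 6.9453%
R_f = 8.40% − 0.70 × 6.9453% = 3.5383%
β_Ellery = ρ·σ_i/σ_m = 0.502 × 51.61 / 15.62 = 1.6587
E(R_Ellery) = R_f + β × MRP = 3.5383% + 1.6587 × 6.9453% = 15.06%

15.06%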